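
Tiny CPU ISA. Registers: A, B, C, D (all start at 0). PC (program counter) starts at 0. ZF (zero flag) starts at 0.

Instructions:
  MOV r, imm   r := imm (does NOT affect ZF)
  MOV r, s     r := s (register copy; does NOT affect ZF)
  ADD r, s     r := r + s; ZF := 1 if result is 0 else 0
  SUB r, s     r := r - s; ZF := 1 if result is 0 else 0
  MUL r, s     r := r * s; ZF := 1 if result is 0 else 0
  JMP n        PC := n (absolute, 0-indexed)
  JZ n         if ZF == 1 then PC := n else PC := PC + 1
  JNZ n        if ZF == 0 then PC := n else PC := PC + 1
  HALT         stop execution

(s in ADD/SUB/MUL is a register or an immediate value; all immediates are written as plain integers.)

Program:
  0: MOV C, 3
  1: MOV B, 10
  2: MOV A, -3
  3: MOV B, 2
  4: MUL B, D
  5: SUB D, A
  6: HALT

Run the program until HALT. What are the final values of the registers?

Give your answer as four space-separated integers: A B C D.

Answer: -3 0 3 3

Derivation:
Step 1: PC=0 exec 'MOV C, 3'. After: A=0 B=0 C=3 D=0 ZF=0 PC=1
Step 2: PC=1 exec 'MOV B, 10'. After: A=0 B=10 C=3 D=0 ZF=0 PC=2
Step 3: PC=2 exec 'MOV A, -3'. After: A=-3 B=10 C=3 D=0 ZF=0 PC=3
Step 4: PC=3 exec 'MOV B, 2'. After: A=-3 B=2 C=3 D=0 ZF=0 PC=4
Step 5: PC=4 exec 'MUL B, D'. After: A=-3 B=0 C=3 D=0 ZF=1 PC=5
Step 6: PC=5 exec 'SUB D, A'. After: A=-3 B=0 C=3 D=3 ZF=0 PC=6
Step 7: PC=6 exec 'HALT'. After: A=-3 B=0 C=3 D=3 ZF=0 PC=6 HALTED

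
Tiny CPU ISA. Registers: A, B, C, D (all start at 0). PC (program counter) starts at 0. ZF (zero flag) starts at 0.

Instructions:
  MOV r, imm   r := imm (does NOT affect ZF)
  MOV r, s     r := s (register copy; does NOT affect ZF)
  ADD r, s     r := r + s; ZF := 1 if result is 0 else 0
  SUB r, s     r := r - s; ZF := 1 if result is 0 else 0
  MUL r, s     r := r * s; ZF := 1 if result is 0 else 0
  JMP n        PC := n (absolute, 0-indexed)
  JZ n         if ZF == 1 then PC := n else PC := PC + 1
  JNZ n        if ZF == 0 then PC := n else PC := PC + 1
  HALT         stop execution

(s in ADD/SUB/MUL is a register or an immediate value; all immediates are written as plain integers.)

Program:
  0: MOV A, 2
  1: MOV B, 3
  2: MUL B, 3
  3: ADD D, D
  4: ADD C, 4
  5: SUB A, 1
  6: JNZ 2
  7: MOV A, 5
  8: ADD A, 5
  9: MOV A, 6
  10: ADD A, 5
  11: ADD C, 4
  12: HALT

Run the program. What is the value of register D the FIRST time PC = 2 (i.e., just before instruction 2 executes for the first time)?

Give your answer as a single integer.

Step 1: PC=0 exec 'MOV A, 2'. After: A=2 B=0 C=0 D=0 ZF=0 PC=1
Step 2: PC=1 exec 'MOV B, 3'. After: A=2 B=3 C=0 D=0 ZF=0 PC=2
First time PC=2: D=0

0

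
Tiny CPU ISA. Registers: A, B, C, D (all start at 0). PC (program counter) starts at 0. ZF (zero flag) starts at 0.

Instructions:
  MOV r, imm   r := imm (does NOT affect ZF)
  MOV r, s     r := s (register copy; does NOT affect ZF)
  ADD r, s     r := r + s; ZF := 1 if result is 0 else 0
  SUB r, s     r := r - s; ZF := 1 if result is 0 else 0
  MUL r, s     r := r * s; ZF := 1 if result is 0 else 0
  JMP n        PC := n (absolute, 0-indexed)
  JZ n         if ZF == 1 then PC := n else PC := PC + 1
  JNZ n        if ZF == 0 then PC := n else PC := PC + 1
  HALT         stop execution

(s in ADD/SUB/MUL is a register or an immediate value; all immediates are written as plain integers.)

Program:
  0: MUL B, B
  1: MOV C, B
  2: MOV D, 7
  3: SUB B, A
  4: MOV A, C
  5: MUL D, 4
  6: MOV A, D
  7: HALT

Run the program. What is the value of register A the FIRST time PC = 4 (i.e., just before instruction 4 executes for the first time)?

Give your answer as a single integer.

Step 1: PC=0 exec 'MUL B, B'. After: A=0 B=0 C=0 D=0 ZF=1 PC=1
Step 2: PC=1 exec 'MOV C, B'. After: A=0 B=0 C=0 D=0 ZF=1 PC=2
Step 3: PC=2 exec 'MOV D, 7'. After: A=0 B=0 C=0 D=7 ZF=1 PC=3
Step 4: PC=3 exec 'SUB B, A'. After: A=0 B=0 C=0 D=7 ZF=1 PC=4
First time PC=4: A=0

0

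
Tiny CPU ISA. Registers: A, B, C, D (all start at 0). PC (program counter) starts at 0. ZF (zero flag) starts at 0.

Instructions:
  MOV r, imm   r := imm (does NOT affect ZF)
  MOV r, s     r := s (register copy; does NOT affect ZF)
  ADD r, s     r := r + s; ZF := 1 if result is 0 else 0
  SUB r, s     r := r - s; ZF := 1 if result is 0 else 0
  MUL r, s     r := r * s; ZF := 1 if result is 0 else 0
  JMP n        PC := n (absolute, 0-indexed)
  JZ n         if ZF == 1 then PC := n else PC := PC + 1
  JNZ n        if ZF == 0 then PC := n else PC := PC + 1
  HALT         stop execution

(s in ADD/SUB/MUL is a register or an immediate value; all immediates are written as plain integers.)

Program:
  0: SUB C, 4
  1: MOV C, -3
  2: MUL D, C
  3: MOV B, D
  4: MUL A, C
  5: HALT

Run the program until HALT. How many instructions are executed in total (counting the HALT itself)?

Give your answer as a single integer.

Step 1: PC=0 exec 'SUB C, 4'. After: A=0 B=0 C=-4 D=0 ZF=0 PC=1
Step 2: PC=1 exec 'MOV C, -3'. After: A=0 B=0 C=-3 D=0 ZF=0 PC=2
Step 3: PC=2 exec 'MUL D, C'. After: A=0 B=0 C=-3 D=0 ZF=1 PC=3
Step 4: PC=3 exec 'MOV B, D'. After: A=0 B=0 C=-3 D=0 ZF=1 PC=4
Step 5: PC=4 exec 'MUL A, C'. After: A=0 B=0 C=-3 D=0 ZF=1 PC=5
Step 6: PC=5 exec 'HALT'. After: A=0 B=0 C=-3 D=0 ZF=1 PC=5 HALTED
Total instructions executed: 6

Answer: 6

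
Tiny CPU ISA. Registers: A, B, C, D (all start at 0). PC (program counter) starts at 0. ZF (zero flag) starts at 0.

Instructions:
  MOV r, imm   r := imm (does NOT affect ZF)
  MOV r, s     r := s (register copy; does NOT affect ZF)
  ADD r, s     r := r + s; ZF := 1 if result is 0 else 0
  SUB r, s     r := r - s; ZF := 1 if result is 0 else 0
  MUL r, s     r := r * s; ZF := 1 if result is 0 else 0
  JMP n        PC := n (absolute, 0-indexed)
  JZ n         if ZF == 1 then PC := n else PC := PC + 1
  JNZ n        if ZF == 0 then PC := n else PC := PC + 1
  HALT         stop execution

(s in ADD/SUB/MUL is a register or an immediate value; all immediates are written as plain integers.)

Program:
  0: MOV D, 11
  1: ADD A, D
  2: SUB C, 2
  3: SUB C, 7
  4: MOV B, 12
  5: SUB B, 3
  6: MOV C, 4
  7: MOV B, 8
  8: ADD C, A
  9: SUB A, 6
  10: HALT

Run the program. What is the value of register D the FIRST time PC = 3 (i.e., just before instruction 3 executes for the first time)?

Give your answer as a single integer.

Step 1: PC=0 exec 'MOV D, 11'. After: A=0 B=0 C=0 D=11 ZF=0 PC=1
Step 2: PC=1 exec 'ADD A, D'. After: A=11 B=0 C=0 D=11 ZF=0 PC=2
Step 3: PC=2 exec 'SUB C, 2'. After: A=11 B=0 C=-2 D=11 ZF=0 PC=3
First time PC=3: D=11

11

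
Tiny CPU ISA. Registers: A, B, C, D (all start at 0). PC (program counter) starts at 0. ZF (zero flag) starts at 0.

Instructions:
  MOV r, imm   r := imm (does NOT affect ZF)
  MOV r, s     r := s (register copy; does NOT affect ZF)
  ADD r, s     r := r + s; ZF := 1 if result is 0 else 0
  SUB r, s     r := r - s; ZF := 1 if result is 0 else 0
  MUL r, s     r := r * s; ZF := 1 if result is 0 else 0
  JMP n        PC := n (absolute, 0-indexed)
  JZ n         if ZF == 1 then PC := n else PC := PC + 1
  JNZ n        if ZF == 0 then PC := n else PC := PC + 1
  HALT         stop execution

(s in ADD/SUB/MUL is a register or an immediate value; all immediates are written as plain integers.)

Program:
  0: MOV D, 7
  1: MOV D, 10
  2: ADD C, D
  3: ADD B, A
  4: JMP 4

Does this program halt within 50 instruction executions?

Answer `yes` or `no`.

Answer: no

Derivation:
Step 1: PC=0 exec 'MOV D, 7'. After: A=0 B=0 C=0 D=7 ZF=0 PC=1
Step 2: PC=1 exec 'MOV D, 10'. After: A=0 B=0 C=0 D=10 ZF=0 PC=2
Step 3: PC=2 exec 'ADD C, D'. After: A=0 B=0 C=10 D=10 ZF=0 PC=3
Step 4: PC=3 exec 'ADD B, A'. After: A=0 B=0 C=10 D=10 ZF=1 PC=4
Step 5: PC=4 exec 'JMP 4'. After: A=0 B=0 C=10 D=10 ZF=1 PC=4
State after step 5 equals state after step 4: the program is in a cycle of length 1 and will never halt.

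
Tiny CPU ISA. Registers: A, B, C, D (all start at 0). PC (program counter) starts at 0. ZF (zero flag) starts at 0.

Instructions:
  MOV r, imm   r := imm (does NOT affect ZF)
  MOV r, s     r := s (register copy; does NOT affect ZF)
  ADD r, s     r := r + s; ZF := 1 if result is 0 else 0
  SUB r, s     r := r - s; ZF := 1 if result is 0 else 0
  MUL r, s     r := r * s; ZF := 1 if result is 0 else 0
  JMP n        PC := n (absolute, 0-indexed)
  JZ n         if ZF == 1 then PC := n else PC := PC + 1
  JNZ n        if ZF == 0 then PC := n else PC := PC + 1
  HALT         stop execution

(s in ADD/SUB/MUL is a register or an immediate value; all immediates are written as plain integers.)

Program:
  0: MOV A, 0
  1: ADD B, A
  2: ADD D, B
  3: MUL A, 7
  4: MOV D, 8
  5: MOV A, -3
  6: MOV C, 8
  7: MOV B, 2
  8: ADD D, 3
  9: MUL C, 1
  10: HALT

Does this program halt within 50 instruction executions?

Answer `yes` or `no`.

Answer: yes

Derivation:
Step 1: PC=0 exec 'MOV A, 0'. After: A=0 B=0 C=0 D=0 ZF=0 PC=1
Step 2: PC=1 exec 'ADD B, A'. After: A=0 B=0 C=0 D=0 ZF=1 PC=2
Step 3: PC=2 exec 'ADD D, B'. After: A=0 B=0 C=0 D=0 ZF=1 PC=3
Step 4: PC=3 exec 'MUL A, 7'. After: A=0 B=0 C=0 D=0 ZF=1 PC=4
Step 5: PC=4 exec 'MOV D, 8'. After: A=0 B=0 C=0 D=8 ZF=1 PC=5
Step 6: PC=5 exec 'MOV A, -3'. After: A=-3 B=0 C=0 D=8 ZF=1 PC=6
Step 7: PC=6 exec 'MOV C, 8'. After: A=-3 B=0 C=8 D=8 ZF=1 PC=7
Step 8: PC=7 exec 'MOV B, 2'. After: A=-3 B=2 C=8 D=8 ZF=1 PC=8
Step 9: PC=8 exec 'ADD D, 3'. After: A=-3 B=2 C=8 D=11 ZF=0 PC=9
Step 10: PC=9 exec 'MUL C, 1'. After: A=-3 B=2 C=8 D=11 ZF=0 PC=10
Step 11: PC=10 exec 'HALT'. After: A=-3 B=2 C=8 D=11 ZF=0 PC=10 HALTED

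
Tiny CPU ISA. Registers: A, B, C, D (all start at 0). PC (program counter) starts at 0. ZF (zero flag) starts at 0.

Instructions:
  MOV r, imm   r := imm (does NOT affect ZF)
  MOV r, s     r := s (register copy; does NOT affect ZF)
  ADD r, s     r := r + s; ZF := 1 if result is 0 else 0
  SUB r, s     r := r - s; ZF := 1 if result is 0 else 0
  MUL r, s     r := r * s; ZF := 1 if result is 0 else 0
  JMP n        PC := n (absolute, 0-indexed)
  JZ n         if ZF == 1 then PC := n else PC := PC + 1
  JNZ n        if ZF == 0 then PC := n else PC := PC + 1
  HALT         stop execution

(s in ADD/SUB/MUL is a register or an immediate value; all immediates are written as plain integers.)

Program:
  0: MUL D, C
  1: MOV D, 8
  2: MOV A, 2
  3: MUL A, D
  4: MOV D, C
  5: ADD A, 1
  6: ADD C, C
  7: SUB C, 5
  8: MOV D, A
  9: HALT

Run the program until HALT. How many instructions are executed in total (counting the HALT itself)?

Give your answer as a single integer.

Answer: 10

Derivation:
Step 1: PC=0 exec 'MUL D, C'. After: A=0 B=0 C=0 D=0 ZF=1 PC=1
Step 2: PC=1 exec 'MOV D, 8'. After: A=0 B=0 C=0 D=8 ZF=1 PC=2
Step 3: PC=2 exec 'MOV A, 2'. After: A=2 B=0 C=0 D=8 ZF=1 PC=3
Step 4: PC=3 exec 'MUL A, D'. After: A=16 B=0 C=0 D=8 ZF=0 PC=4
Step 5: PC=4 exec 'MOV D, C'. After: A=16 B=0 C=0 D=0 ZF=0 PC=5
Step 6: PC=5 exec 'ADD A, 1'. After: A=17 B=0 C=0 D=0 ZF=0 PC=6
Step 7: PC=6 exec 'ADD C, C'. After: A=17 B=0 C=0 D=0 ZF=1 PC=7
Step 8: PC=7 exec 'SUB C, 5'. After: A=17 B=0 C=-5 D=0 ZF=0 PC=8
Step 9: PC=8 exec 'MOV D, A'. After: A=17 B=0 C=-5 D=17 ZF=0 PC=9
Step 10: PC=9 exec 'HALT'. After: A=17 B=0 C=-5 D=17 ZF=0 PC=9 HALTED
Total instructions executed: 10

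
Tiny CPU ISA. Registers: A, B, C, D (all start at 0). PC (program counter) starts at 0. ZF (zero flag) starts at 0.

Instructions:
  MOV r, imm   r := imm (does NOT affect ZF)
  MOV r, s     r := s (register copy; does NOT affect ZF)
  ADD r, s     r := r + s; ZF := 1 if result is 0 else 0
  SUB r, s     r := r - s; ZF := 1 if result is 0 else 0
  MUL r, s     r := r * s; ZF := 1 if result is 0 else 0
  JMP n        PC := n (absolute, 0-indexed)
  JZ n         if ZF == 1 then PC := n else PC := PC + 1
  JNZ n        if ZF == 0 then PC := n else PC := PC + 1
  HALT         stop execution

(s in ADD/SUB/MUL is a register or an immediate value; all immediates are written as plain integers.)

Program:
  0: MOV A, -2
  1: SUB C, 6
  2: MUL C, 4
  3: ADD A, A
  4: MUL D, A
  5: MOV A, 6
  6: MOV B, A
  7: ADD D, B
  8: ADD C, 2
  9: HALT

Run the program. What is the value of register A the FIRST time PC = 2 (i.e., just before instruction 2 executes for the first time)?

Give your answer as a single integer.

Step 1: PC=0 exec 'MOV A, -2'. After: A=-2 B=0 C=0 D=0 ZF=0 PC=1
Step 2: PC=1 exec 'SUB C, 6'. After: A=-2 B=0 C=-6 D=0 ZF=0 PC=2
First time PC=2: A=-2

-2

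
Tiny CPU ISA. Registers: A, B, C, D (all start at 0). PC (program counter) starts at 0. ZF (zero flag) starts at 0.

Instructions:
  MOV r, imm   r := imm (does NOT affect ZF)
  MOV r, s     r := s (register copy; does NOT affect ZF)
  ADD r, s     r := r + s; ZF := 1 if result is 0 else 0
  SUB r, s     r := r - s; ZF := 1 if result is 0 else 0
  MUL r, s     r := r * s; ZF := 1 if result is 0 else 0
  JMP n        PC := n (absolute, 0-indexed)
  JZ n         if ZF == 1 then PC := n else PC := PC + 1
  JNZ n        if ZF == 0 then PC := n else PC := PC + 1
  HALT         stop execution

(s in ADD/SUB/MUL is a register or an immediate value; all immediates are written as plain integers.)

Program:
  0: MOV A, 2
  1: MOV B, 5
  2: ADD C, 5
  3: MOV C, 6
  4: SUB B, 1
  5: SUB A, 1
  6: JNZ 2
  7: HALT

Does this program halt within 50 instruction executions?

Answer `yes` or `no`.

Answer: yes

Derivation:
Step 1: PC=0 exec 'MOV A, 2'. After: A=2 B=0 C=0 D=0 ZF=0 PC=1
Step 2: PC=1 exec 'MOV B, 5'. After: A=2 B=5 C=0 D=0 ZF=0 PC=2
Step 3: PC=2 exec 'ADD C, 5'. After: A=2 B=5 C=5 D=0 ZF=0 PC=3
Step 4: PC=3 exec 'MOV C, 6'. After: A=2 B=5 C=6 D=0 ZF=0 PC=4
Step 5: PC=4 exec 'SUB B, 1'. After: A=2 B=4 C=6 D=0 ZF=0 PC=5
Step 6: PC=5 exec 'SUB A, 1'. After: A=1 B=4 C=6 D=0 ZF=0 PC=6
Step 7: PC=6 exec 'JNZ 2'. After: A=1 B=4 C=6 D=0 ZF=0 PC=2
Step 8: PC=2 exec 'ADD C, 5'. After: A=1 B=4 C=11 D=0 ZF=0 PC=3
Step 9: PC=3 exec 'MOV C, 6'. After: A=1 B=4 C=6 D=0 ZF=0 PC=4
Step 10: PC=4 exec 'SUB B, 1'. After: A=1 B=3 C=6 D=0 ZF=0 PC=5
Step 11: PC=5 exec 'SUB A, 1'. After: A=0 B=3 C=6 D=0 ZF=1 PC=6
Step 12: PC=6 exec 'JNZ 2'. After: A=0 B=3 C=6 D=0 ZF=1 PC=7
Step 13: PC=7 exec 'HALT'. After: A=0 B=3 C=6 D=0 ZF=1 PC=7 HALTED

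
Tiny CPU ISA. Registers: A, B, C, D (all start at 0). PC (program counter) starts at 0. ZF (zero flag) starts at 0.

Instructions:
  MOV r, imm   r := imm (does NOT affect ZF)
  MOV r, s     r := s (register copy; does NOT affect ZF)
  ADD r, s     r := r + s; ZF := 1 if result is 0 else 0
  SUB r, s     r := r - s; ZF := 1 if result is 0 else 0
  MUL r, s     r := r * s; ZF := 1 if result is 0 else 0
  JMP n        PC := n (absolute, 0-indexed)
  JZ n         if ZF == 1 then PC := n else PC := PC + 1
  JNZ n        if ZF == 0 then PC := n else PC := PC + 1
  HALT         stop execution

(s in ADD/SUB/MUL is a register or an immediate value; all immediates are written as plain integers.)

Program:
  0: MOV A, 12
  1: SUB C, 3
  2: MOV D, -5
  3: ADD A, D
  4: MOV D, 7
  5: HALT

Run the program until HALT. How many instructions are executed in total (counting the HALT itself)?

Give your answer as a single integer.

Answer: 6

Derivation:
Step 1: PC=0 exec 'MOV A, 12'. After: A=12 B=0 C=0 D=0 ZF=0 PC=1
Step 2: PC=1 exec 'SUB C, 3'. After: A=12 B=0 C=-3 D=0 ZF=0 PC=2
Step 3: PC=2 exec 'MOV D, -5'. After: A=12 B=0 C=-3 D=-5 ZF=0 PC=3
Step 4: PC=3 exec 'ADD A, D'. After: A=7 B=0 C=-3 D=-5 ZF=0 PC=4
Step 5: PC=4 exec 'MOV D, 7'. After: A=7 B=0 C=-3 D=7 ZF=0 PC=5
Step 6: PC=5 exec 'HALT'. After: A=7 B=0 C=-3 D=7 ZF=0 PC=5 HALTED
Total instructions executed: 6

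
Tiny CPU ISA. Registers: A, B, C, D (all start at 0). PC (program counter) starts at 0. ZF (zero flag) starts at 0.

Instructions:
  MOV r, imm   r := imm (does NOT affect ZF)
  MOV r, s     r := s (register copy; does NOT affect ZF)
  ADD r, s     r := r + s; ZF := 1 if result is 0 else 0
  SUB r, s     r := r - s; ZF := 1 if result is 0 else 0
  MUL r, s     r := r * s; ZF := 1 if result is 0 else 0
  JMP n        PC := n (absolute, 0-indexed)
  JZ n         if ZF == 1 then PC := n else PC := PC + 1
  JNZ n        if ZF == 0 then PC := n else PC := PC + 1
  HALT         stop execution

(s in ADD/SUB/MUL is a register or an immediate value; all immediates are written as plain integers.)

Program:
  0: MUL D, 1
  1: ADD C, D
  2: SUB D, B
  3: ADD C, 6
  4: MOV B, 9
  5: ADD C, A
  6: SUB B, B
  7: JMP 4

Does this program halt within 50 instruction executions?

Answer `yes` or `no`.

Answer: no

Derivation:
Step 1: PC=0 exec 'MUL D, 1'. After: A=0 B=0 C=0 D=0 ZF=1 PC=1
Step 2: PC=1 exec 'ADD C, D'. After: A=0 B=0 C=0 D=0 ZF=1 PC=2
Step 3: PC=2 exec 'SUB D, B'. After: A=0 B=0 C=0 D=0 ZF=1 PC=3
Step 4: PC=3 exec 'ADD C, 6'. After: A=0 B=0 C=6 D=0 ZF=0 PC=4
Step 5: PC=4 exec 'MOV B, 9'. After: A=0 B=9 C=6 D=0 ZF=0 PC=5
Step 6: PC=5 exec 'ADD C, A'. After: A=0 B=9 C=6 D=0 ZF=0 PC=6
Step 7: PC=6 exec 'SUB B, B'. After: A=0 B=0 C=6 D=0 ZF=1 PC=7
Step 8: PC=7 exec 'JMP 4'. After: A=0 B=0 C=6 D=0 ZF=1 PC=4
Step 9: PC=4 exec 'MOV B, 9'. After: A=0 B=9 C=6 D=0 ZF=1 PC=5
Step 10: PC=5 exec 'ADD C, A'. After: A=0 B=9 C=6 D=0 ZF=0 PC=6
State after step 10 equals state after step 6: the program is in a cycle of length 4 and will never halt.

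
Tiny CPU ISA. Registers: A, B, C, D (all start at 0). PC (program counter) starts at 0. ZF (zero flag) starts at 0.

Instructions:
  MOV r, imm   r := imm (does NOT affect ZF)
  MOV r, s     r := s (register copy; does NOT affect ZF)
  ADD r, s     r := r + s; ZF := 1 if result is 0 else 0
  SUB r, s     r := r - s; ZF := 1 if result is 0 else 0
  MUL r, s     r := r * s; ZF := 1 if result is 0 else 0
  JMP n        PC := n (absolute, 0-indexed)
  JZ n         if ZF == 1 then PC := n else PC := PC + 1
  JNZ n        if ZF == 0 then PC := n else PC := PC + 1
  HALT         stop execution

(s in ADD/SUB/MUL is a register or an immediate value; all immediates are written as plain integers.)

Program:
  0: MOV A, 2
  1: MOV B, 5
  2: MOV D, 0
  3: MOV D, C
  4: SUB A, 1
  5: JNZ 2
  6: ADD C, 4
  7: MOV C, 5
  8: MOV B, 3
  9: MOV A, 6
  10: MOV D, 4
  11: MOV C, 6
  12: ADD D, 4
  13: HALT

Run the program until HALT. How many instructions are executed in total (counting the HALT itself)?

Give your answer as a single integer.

Answer: 18

Derivation:
Step 1: PC=0 exec 'MOV A, 2'. After: A=2 B=0 C=0 D=0 ZF=0 PC=1
Step 2: PC=1 exec 'MOV B, 5'. After: A=2 B=5 C=0 D=0 ZF=0 PC=2
Step 3: PC=2 exec 'MOV D, 0'. After: A=2 B=5 C=0 D=0 ZF=0 PC=3
Step 4: PC=3 exec 'MOV D, C'. After: A=2 B=5 C=0 D=0 ZF=0 PC=4
Step 5: PC=4 exec 'SUB A, 1'. After: A=1 B=5 C=0 D=0 ZF=0 PC=5
Step 6: PC=5 exec 'JNZ 2'. After: A=1 B=5 C=0 D=0 ZF=0 PC=2
Step 7: PC=2 exec 'MOV D, 0'. After: A=1 B=5 C=0 D=0 ZF=0 PC=3
Step 8: PC=3 exec 'MOV D, C'. After: A=1 B=5 C=0 D=0 ZF=0 PC=4
Step 9: PC=4 exec 'SUB A, 1'. After: A=0 B=5 C=0 D=0 ZF=1 PC=5
Step 10: PC=5 exec 'JNZ 2'. After: A=0 B=5 C=0 D=0 ZF=1 PC=6
Step 11: PC=6 exec 'ADD C, 4'. After: A=0 B=5 C=4 D=0 ZF=0 PC=7
Step 12: PC=7 exec 'MOV C, 5'. After: A=0 B=5 C=5 D=0 ZF=0 PC=8
Step 13: PC=8 exec 'MOV B, 3'. After: A=0 B=3 C=5 D=0 ZF=0 PC=9
Step 14: PC=9 exec 'MOV A, 6'. After: A=6 B=3 C=5 D=0 ZF=0 PC=10
Step 15: PC=10 exec 'MOV D, 4'. After: A=6 B=3 C=5 D=4 ZF=0 PC=11
Step 16: PC=11 exec 'MOV C, 6'. After: A=6 B=3 C=6 D=4 ZF=0 PC=12
Step 17: PC=12 exec 'ADD D, 4'. After: A=6 B=3 C=6 D=8 ZF=0 PC=13
Step 18: PC=13 exec 'HALT'. After: A=6 B=3 C=6 D=8 ZF=0 PC=13 HALTED
Total instructions executed: 18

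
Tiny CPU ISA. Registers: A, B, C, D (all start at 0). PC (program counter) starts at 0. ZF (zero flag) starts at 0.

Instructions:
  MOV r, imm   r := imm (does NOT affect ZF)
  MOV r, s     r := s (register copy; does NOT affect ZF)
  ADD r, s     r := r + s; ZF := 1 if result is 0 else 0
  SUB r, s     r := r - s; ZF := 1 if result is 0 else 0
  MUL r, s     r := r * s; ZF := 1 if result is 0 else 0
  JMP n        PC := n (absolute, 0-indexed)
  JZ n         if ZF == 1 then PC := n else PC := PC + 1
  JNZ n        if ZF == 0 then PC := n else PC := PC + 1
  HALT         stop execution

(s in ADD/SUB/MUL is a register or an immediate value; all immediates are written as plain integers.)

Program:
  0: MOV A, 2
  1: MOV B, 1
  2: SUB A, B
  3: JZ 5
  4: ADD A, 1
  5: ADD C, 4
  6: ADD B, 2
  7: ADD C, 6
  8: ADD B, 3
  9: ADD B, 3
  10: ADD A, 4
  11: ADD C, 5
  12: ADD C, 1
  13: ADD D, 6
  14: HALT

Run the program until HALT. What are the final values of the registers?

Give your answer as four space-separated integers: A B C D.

Step 1: PC=0 exec 'MOV A, 2'. After: A=2 B=0 C=0 D=0 ZF=0 PC=1
Step 2: PC=1 exec 'MOV B, 1'. After: A=2 B=1 C=0 D=0 ZF=0 PC=2
Step 3: PC=2 exec 'SUB A, B'. After: A=1 B=1 C=0 D=0 ZF=0 PC=3
Step 4: PC=3 exec 'JZ 5'. After: A=1 B=1 C=0 D=0 ZF=0 PC=4
Step 5: PC=4 exec 'ADD A, 1'. After: A=2 B=1 C=0 D=0 ZF=0 PC=5
Step 6: PC=5 exec 'ADD C, 4'. After: A=2 B=1 C=4 D=0 ZF=0 PC=6
Step 7: PC=6 exec 'ADD B, 2'. After: A=2 B=3 C=4 D=0 ZF=0 PC=7
Step 8: PC=7 exec 'ADD C, 6'. After: A=2 B=3 C=10 D=0 ZF=0 PC=8
Step 9: PC=8 exec 'ADD B, 3'. After: A=2 B=6 C=10 D=0 ZF=0 PC=9
Step 10: PC=9 exec 'ADD B, 3'. After: A=2 B=9 C=10 D=0 ZF=0 PC=10
Step 11: PC=10 exec 'ADD A, 4'. After: A=6 B=9 C=10 D=0 ZF=0 PC=11
Step 12: PC=11 exec 'ADD C, 5'. After: A=6 B=9 C=15 D=0 ZF=0 PC=12
Step 13: PC=12 exec 'ADD C, 1'. After: A=6 B=9 C=16 D=0 ZF=0 PC=13
Step 14: PC=13 exec 'ADD D, 6'. After: A=6 B=9 C=16 D=6 ZF=0 PC=14
Step 15: PC=14 exec 'HALT'. After: A=6 B=9 C=16 D=6 ZF=0 PC=14 HALTED

Answer: 6 9 16 6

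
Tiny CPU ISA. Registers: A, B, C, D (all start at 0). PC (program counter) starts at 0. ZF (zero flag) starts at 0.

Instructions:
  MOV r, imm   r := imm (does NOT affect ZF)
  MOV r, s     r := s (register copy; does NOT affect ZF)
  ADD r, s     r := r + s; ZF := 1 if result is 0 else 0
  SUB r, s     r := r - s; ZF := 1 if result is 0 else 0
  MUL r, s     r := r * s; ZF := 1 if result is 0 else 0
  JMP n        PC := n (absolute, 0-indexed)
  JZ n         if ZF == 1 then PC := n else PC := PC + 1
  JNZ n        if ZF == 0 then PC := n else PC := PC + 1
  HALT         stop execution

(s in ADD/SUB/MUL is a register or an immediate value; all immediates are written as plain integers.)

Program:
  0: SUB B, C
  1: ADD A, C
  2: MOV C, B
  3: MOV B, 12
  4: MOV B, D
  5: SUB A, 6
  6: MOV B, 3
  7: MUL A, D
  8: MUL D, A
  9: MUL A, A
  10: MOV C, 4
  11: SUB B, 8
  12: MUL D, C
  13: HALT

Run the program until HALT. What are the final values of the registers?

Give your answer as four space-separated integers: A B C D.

Answer: 0 -5 4 0

Derivation:
Step 1: PC=0 exec 'SUB B, C'. After: A=0 B=0 C=0 D=0 ZF=1 PC=1
Step 2: PC=1 exec 'ADD A, C'. After: A=0 B=0 C=0 D=0 ZF=1 PC=2
Step 3: PC=2 exec 'MOV C, B'. After: A=0 B=0 C=0 D=0 ZF=1 PC=3
Step 4: PC=3 exec 'MOV B, 12'. After: A=0 B=12 C=0 D=0 ZF=1 PC=4
Step 5: PC=4 exec 'MOV B, D'. After: A=0 B=0 C=0 D=0 ZF=1 PC=5
Step 6: PC=5 exec 'SUB A, 6'. After: A=-6 B=0 C=0 D=0 ZF=0 PC=6
Step 7: PC=6 exec 'MOV B, 3'. After: A=-6 B=3 C=0 D=0 ZF=0 PC=7
Step 8: PC=7 exec 'MUL A, D'. After: A=0 B=3 C=0 D=0 ZF=1 PC=8
Step 9: PC=8 exec 'MUL D, A'. After: A=0 B=3 C=0 D=0 ZF=1 PC=9
Step 10: PC=9 exec 'MUL A, A'. After: A=0 B=3 C=0 D=0 ZF=1 PC=10
Step 11: PC=10 exec 'MOV C, 4'. After: A=0 B=3 C=4 D=0 ZF=1 PC=11
Step 12: PC=11 exec 'SUB B, 8'. After: A=0 B=-5 C=4 D=0 ZF=0 PC=12
Step 13: PC=12 exec 'MUL D, C'. After: A=0 B=-5 C=4 D=0 ZF=1 PC=13
Step 14: PC=13 exec 'HALT'. After: A=0 B=-5 C=4 D=0 ZF=1 PC=13 HALTED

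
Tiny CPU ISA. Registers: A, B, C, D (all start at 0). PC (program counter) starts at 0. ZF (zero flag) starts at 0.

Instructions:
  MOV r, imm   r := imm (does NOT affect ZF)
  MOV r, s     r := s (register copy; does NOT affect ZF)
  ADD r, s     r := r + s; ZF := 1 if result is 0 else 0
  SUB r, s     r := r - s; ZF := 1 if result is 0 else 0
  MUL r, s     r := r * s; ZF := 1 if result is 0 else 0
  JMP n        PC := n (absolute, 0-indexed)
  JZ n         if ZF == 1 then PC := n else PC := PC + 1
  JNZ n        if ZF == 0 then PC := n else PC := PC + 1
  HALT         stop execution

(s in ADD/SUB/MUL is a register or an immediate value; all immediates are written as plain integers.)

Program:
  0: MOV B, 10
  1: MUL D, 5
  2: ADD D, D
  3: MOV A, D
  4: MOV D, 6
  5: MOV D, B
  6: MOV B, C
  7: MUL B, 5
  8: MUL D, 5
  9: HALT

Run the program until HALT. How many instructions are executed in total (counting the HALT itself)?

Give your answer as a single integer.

Step 1: PC=0 exec 'MOV B, 10'. After: A=0 B=10 C=0 D=0 ZF=0 PC=1
Step 2: PC=1 exec 'MUL D, 5'. After: A=0 B=10 C=0 D=0 ZF=1 PC=2
Step 3: PC=2 exec 'ADD D, D'. After: A=0 B=10 C=0 D=0 ZF=1 PC=3
Step 4: PC=3 exec 'MOV A, D'. After: A=0 B=10 C=0 D=0 ZF=1 PC=4
Step 5: PC=4 exec 'MOV D, 6'. After: A=0 B=10 C=0 D=6 ZF=1 PC=5
Step 6: PC=5 exec 'MOV D, B'. After: A=0 B=10 C=0 D=10 ZF=1 PC=6
Step 7: PC=6 exec 'MOV B, C'. After: A=0 B=0 C=0 D=10 ZF=1 PC=7
Step 8: PC=7 exec 'MUL B, 5'. After: A=0 B=0 C=0 D=10 ZF=1 PC=8
Step 9: PC=8 exec 'MUL D, 5'. After: A=0 B=0 C=0 D=50 ZF=0 PC=9
Step 10: PC=9 exec 'HALT'. After: A=0 B=0 C=0 D=50 ZF=0 PC=9 HALTED
Total instructions executed: 10

Answer: 10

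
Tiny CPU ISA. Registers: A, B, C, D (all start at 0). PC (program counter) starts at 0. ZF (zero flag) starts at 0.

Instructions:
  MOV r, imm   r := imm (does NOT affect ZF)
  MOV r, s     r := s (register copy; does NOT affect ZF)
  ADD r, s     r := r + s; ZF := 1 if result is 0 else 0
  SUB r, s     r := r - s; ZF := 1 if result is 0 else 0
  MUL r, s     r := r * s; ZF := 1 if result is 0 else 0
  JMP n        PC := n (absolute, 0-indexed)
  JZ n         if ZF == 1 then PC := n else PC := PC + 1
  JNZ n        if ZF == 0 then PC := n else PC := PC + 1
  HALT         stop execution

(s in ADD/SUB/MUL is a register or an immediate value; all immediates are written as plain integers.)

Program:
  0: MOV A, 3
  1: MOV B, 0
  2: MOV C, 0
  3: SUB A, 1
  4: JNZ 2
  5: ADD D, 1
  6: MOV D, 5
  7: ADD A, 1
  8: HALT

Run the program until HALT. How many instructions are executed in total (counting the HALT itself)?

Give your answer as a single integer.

Step 1: PC=0 exec 'MOV A, 3'. After: A=3 B=0 C=0 D=0 ZF=0 PC=1
Step 2: PC=1 exec 'MOV B, 0'. After: A=3 B=0 C=0 D=0 ZF=0 PC=2
Step 3: PC=2 exec 'MOV C, 0'. After: A=3 B=0 C=0 D=0 ZF=0 PC=3
Step 4: PC=3 exec 'SUB A, 1'. After: A=2 B=0 C=0 D=0 ZF=0 PC=4
Step 5: PC=4 exec 'JNZ 2'. After: A=2 B=0 C=0 D=0 ZF=0 PC=2
Step 6: PC=2 exec 'MOV C, 0'. After: A=2 B=0 C=0 D=0 ZF=0 PC=3
Step 7: PC=3 exec 'SUB A, 1'. After: A=1 B=0 C=0 D=0 ZF=0 PC=4
Step 8: PC=4 exec 'JNZ 2'. After: A=1 B=0 C=0 D=0 ZF=0 PC=2
Step 9: PC=2 exec 'MOV C, 0'. After: A=1 B=0 C=0 D=0 ZF=0 PC=3
Step 10: PC=3 exec 'SUB A, 1'. After: A=0 B=0 C=0 D=0 ZF=1 PC=4
Step 11: PC=4 exec 'JNZ 2'. After: A=0 B=0 C=0 D=0 ZF=1 PC=5
Step 12: PC=5 exec 'ADD D, 1'. After: A=0 B=0 C=0 D=1 ZF=0 PC=6
Step 13: PC=6 exec 'MOV D, 5'. After: A=0 B=0 C=0 D=5 ZF=0 PC=7
Step 14: PC=7 exec 'ADD A, 1'. After: A=1 B=0 C=0 D=5 ZF=0 PC=8
Step 15: PC=8 exec 'HALT'. After: A=1 B=0 C=0 D=5 ZF=0 PC=8 HALTED
Total instructions executed: 15

Answer: 15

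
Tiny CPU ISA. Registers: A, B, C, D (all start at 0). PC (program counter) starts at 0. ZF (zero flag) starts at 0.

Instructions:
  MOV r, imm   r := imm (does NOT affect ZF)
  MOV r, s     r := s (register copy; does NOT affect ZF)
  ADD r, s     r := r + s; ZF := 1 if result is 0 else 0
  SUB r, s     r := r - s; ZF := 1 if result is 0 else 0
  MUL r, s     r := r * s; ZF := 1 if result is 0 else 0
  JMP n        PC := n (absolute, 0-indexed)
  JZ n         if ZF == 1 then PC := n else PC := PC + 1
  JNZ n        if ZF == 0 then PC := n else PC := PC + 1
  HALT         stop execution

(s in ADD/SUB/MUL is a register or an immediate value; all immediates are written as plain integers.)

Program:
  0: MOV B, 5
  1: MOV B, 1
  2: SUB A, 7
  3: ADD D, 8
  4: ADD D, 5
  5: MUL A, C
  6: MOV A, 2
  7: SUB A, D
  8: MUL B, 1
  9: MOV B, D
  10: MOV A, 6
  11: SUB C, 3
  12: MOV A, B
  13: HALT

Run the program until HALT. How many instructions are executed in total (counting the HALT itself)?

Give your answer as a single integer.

Answer: 14

Derivation:
Step 1: PC=0 exec 'MOV B, 5'. After: A=0 B=5 C=0 D=0 ZF=0 PC=1
Step 2: PC=1 exec 'MOV B, 1'. After: A=0 B=1 C=0 D=0 ZF=0 PC=2
Step 3: PC=2 exec 'SUB A, 7'. After: A=-7 B=1 C=0 D=0 ZF=0 PC=3
Step 4: PC=3 exec 'ADD D, 8'. After: A=-7 B=1 C=0 D=8 ZF=0 PC=4
Step 5: PC=4 exec 'ADD D, 5'. After: A=-7 B=1 C=0 D=13 ZF=0 PC=5
Step 6: PC=5 exec 'MUL A, C'. After: A=0 B=1 C=0 D=13 ZF=1 PC=6
Step 7: PC=6 exec 'MOV A, 2'. After: A=2 B=1 C=0 D=13 ZF=1 PC=7
Step 8: PC=7 exec 'SUB A, D'. After: A=-11 B=1 C=0 D=13 ZF=0 PC=8
Step 9: PC=8 exec 'MUL B, 1'. After: A=-11 B=1 C=0 D=13 ZF=0 PC=9
Step 10: PC=9 exec 'MOV B, D'. After: A=-11 B=13 C=0 D=13 ZF=0 PC=10
Step 11: PC=10 exec 'MOV A, 6'. After: A=6 B=13 C=0 D=13 ZF=0 PC=11
Step 12: PC=11 exec 'SUB C, 3'. After: A=6 B=13 C=-3 D=13 ZF=0 PC=12
Step 13: PC=12 exec 'MOV A, B'. After: A=13 B=13 C=-3 D=13 ZF=0 PC=13
Step 14: PC=13 exec 'HALT'. After: A=13 B=13 C=-3 D=13 ZF=0 PC=13 HALTED
Total instructions executed: 14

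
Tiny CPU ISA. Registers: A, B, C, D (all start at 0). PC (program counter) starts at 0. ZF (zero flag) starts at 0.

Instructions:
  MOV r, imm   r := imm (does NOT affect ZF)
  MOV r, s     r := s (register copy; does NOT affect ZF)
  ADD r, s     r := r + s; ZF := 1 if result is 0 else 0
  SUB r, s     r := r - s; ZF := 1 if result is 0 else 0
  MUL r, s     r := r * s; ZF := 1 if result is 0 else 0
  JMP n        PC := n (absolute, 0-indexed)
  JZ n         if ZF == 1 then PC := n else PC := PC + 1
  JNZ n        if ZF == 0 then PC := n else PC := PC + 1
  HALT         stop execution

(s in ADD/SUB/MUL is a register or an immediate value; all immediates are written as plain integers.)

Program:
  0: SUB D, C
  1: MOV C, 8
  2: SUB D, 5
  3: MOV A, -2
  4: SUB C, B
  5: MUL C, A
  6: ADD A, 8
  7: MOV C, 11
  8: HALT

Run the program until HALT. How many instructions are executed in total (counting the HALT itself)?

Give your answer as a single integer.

Step 1: PC=0 exec 'SUB D, C'. After: A=0 B=0 C=0 D=0 ZF=1 PC=1
Step 2: PC=1 exec 'MOV C, 8'. After: A=0 B=0 C=8 D=0 ZF=1 PC=2
Step 3: PC=2 exec 'SUB D, 5'. After: A=0 B=0 C=8 D=-5 ZF=0 PC=3
Step 4: PC=3 exec 'MOV A, -2'. After: A=-2 B=0 C=8 D=-5 ZF=0 PC=4
Step 5: PC=4 exec 'SUB C, B'. After: A=-2 B=0 C=8 D=-5 ZF=0 PC=5
Step 6: PC=5 exec 'MUL C, A'. After: A=-2 B=0 C=-16 D=-5 ZF=0 PC=6
Step 7: PC=6 exec 'ADD A, 8'. After: A=6 B=0 C=-16 D=-5 ZF=0 PC=7
Step 8: PC=7 exec 'MOV C, 11'. After: A=6 B=0 C=11 D=-5 ZF=0 PC=8
Step 9: PC=8 exec 'HALT'. After: A=6 B=0 C=11 D=-5 ZF=0 PC=8 HALTED
Total instructions executed: 9

Answer: 9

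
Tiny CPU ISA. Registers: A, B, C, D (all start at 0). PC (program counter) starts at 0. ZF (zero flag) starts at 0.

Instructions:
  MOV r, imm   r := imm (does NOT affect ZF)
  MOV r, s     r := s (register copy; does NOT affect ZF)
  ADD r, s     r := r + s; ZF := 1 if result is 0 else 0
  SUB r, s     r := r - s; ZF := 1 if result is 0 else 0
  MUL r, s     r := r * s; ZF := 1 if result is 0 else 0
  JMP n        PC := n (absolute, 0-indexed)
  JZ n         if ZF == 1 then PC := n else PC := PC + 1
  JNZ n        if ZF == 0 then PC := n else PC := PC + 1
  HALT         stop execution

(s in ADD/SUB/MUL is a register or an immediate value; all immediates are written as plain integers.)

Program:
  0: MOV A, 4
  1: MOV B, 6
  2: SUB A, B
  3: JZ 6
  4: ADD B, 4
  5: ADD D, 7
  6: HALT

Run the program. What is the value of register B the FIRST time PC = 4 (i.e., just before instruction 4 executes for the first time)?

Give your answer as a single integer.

Step 1: PC=0 exec 'MOV A, 4'. After: A=4 B=0 C=0 D=0 ZF=0 PC=1
Step 2: PC=1 exec 'MOV B, 6'. After: A=4 B=6 C=0 D=0 ZF=0 PC=2
Step 3: PC=2 exec 'SUB A, B'. After: A=-2 B=6 C=0 D=0 ZF=0 PC=3
Step 4: PC=3 exec 'JZ 6'. After: A=-2 B=6 C=0 D=0 ZF=0 PC=4
First time PC=4: B=6

6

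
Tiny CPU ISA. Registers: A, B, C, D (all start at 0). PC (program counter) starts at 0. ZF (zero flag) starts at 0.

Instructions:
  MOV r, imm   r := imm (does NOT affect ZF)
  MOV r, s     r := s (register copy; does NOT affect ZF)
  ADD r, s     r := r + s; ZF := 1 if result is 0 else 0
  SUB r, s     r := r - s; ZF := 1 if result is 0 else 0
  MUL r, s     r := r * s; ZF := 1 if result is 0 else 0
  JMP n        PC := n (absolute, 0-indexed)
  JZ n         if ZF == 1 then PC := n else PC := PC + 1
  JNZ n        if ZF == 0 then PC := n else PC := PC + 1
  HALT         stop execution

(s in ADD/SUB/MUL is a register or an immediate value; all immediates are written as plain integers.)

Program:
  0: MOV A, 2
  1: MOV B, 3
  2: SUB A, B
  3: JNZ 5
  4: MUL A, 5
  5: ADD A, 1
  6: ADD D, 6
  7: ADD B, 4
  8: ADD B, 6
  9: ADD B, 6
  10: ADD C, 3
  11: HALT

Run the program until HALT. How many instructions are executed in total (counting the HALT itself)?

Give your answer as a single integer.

Step 1: PC=0 exec 'MOV A, 2'. After: A=2 B=0 C=0 D=0 ZF=0 PC=1
Step 2: PC=1 exec 'MOV B, 3'. After: A=2 B=3 C=0 D=0 ZF=0 PC=2
Step 3: PC=2 exec 'SUB A, B'. After: A=-1 B=3 C=0 D=0 ZF=0 PC=3
Step 4: PC=3 exec 'JNZ 5'. After: A=-1 B=3 C=0 D=0 ZF=0 PC=5
Step 5: PC=5 exec 'ADD A, 1'. After: A=0 B=3 C=0 D=0 ZF=1 PC=6
Step 6: PC=6 exec 'ADD D, 6'. After: A=0 B=3 C=0 D=6 ZF=0 PC=7
Step 7: PC=7 exec 'ADD B, 4'. After: A=0 B=7 C=0 D=6 ZF=0 PC=8
Step 8: PC=8 exec 'ADD B, 6'. After: A=0 B=13 C=0 D=6 ZF=0 PC=9
Step 9: PC=9 exec 'ADD B, 6'. After: A=0 B=19 C=0 D=6 ZF=0 PC=10
Step 10: PC=10 exec 'ADD C, 3'. After: A=0 B=19 C=3 D=6 ZF=0 PC=11
Step 11: PC=11 exec 'HALT'. After: A=0 B=19 C=3 D=6 ZF=0 PC=11 HALTED
Total instructions executed: 11

Answer: 11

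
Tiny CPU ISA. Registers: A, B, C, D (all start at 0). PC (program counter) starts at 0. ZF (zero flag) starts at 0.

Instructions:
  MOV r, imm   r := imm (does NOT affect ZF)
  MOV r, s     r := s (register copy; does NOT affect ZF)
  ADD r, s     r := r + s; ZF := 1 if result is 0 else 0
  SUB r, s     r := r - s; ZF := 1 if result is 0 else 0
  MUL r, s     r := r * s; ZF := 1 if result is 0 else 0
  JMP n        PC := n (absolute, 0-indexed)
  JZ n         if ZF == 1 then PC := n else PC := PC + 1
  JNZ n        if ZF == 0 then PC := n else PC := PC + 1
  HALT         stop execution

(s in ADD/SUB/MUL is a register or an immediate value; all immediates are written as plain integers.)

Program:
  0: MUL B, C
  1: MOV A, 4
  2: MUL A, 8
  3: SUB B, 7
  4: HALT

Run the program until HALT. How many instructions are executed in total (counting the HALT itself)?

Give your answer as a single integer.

Answer: 5

Derivation:
Step 1: PC=0 exec 'MUL B, C'. After: A=0 B=0 C=0 D=0 ZF=1 PC=1
Step 2: PC=1 exec 'MOV A, 4'. After: A=4 B=0 C=0 D=0 ZF=1 PC=2
Step 3: PC=2 exec 'MUL A, 8'. After: A=32 B=0 C=0 D=0 ZF=0 PC=3
Step 4: PC=3 exec 'SUB B, 7'. After: A=32 B=-7 C=0 D=0 ZF=0 PC=4
Step 5: PC=4 exec 'HALT'. After: A=32 B=-7 C=0 D=0 ZF=0 PC=4 HALTED
Total instructions executed: 5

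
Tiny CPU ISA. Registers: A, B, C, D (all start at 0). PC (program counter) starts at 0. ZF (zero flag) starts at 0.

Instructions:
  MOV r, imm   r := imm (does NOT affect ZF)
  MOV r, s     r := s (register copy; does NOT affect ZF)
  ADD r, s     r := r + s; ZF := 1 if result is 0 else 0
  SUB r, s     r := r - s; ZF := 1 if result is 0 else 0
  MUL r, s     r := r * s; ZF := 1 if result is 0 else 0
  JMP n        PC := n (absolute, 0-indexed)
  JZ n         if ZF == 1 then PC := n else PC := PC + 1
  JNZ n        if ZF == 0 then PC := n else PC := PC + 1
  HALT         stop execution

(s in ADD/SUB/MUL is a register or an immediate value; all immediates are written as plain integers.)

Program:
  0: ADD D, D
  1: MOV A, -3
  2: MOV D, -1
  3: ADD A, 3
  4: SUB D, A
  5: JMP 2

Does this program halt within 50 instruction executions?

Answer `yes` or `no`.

Answer: no

Derivation:
Step 1: PC=0 exec 'ADD D, D'. After: A=0 B=0 C=0 D=0 ZF=1 PC=1
Step 2: PC=1 exec 'MOV A, -3'. After: A=-3 B=0 C=0 D=0 ZF=1 PC=2
Step 3: PC=2 exec 'MOV D, -1'. After: A=-3 B=0 C=0 D=-1 ZF=1 PC=3
Step 4: PC=3 exec 'ADD A, 3'. After: A=0 B=0 C=0 D=-1 ZF=1 PC=4
Step 5: PC=4 exec 'SUB D, A'. After: A=0 B=0 C=0 D=-1 ZF=0 PC=5
Step 6: PC=5 exec 'JMP 2'. After: A=0 B=0 C=0 D=-1 ZF=0 PC=2
Step 7: PC=2 exec 'MOV D, -1'. After: A=0 B=0 C=0 D=-1 ZF=0 PC=3
Step 8: PC=3 exec 'ADD A, 3'. After: A=3 B=0 C=0 D=-1 ZF=0 PC=4
Step 9: PC=4 exec 'SUB D, A'. After: A=3 B=0 C=0 D=-4 ZF=0 PC=5
Step 10: PC=5 exec 'JMP 2'. After: A=3 B=0 C=0 D=-4 ZF=0 PC=2
Step 11: PC=2 exec 'MOV D, -1'. After: A=3 B=0 C=0 D=-1 ZF=0 PC=3
Step 12: PC=3 exec 'ADD A, 3'. After: A=6 B=0 C=0 D=-1 ZF=0 PC=4
Step 13: PC=4 exec 'SUB D, A'. After: A=6 B=0 C=0 D=-7 ZF=0 PC=5
Step 14: PC=5 exec 'JMP 2'. After: A=6 B=0 C=0 D=-7 ZF=0 PC=2
Step 15: PC=2 exec 'MOV D, -1'. After: A=6 B=0 C=0 D=-1 ZF=0 PC=3
After 50 steps: not halted. PC revisits the same instructions with no path to HALT; will never halt.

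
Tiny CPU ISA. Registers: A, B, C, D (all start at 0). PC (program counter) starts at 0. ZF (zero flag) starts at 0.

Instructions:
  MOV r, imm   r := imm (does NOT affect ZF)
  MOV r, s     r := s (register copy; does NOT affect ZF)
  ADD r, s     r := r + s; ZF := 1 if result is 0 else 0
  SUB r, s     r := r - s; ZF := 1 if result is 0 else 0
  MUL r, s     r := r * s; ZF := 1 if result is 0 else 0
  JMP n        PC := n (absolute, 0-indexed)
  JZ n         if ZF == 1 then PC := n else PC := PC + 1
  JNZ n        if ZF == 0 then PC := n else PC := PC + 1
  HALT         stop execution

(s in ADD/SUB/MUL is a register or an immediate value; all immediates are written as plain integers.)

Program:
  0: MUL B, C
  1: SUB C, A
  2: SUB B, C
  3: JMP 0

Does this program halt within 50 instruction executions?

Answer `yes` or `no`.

Answer: no

Derivation:
Step 1: PC=0 exec 'MUL B, C'. After: A=0 B=0 C=0 D=0 ZF=1 PC=1
Step 2: PC=1 exec 'SUB C, A'. After: A=0 B=0 C=0 D=0 ZF=1 PC=2
Step 3: PC=2 exec 'SUB B, C'. After: A=0 B=0 C=0 D=0 ZF=1 PC=3
Step 4: PC=3 exec 'JMP 0'. After: A=0 B=0 C=0 D=0 ZF=1 PC=0
Step 5: PC=0 exec 'MUL B, C'. After: A=0 B=0 C=0 D=0 ZF=1 PC=1
State after step 5 equals state after step 1: the program is in a cycle of length 4 and will never halt.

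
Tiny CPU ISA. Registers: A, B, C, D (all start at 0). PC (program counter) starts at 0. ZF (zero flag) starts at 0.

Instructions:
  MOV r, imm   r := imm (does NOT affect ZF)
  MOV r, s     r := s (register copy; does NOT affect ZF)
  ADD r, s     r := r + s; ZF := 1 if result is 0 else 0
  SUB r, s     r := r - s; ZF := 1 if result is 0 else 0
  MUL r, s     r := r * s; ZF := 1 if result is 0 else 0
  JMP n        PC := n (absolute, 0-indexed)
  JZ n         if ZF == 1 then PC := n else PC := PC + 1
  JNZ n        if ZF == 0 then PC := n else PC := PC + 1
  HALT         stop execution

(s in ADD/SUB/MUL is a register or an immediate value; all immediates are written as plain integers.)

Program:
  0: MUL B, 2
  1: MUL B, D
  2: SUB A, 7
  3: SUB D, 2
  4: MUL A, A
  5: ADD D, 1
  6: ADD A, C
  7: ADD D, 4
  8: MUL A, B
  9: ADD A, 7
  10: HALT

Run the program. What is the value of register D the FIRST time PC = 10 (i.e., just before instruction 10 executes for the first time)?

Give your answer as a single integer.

Step 1: PC=0 exec 'MUL B, 2'. After: A=0 B=0 C=0 D=0 ZF=1 PC=1
Step 2: PC=1 exec 'MUL B, D'. After: A=0 B=0 C=0 D=0 ZF=1 PC=2
Step 3: PC=2 exec 'SUB A, 7'. After: A=-7 B=0 C=0 D=0 ZF=0 PC=3
Step 4: PC=3 exec 'SUB D, 2'. After: A=-7 B=0 C=0 D=-2 ZF=0 PC=4
Step 5: PC=4 exec 'MUL A, A'. After: A=49 B=0 C=0 D=-2 ZF=0 PC=5
Step 6: PC=5 exec 'ADD D, 1'. After: A=49 B=0 C=0 D=-1 ZF=0 PC=6
Step 7: PC=6 exec 'ADD A, C'. After: A=49 B=0 C=0 D=-1 ZF=0 PC=7
Step 8: PC=7 exec 'ADD D, 4'. After: A=49 B=0 C=0 D=3 ZF=0 PC=8
Step 9: PC=8 exec 'MUL A, B'. After: A=0 B=0 C=0 D=3 ZF=1 PC=9
Step 10: PC=9 exec 'ADD A, 7'. After: A=7 B=0 C=0 D=3 ZF=0 PC=10
First time PC=10: D=3

3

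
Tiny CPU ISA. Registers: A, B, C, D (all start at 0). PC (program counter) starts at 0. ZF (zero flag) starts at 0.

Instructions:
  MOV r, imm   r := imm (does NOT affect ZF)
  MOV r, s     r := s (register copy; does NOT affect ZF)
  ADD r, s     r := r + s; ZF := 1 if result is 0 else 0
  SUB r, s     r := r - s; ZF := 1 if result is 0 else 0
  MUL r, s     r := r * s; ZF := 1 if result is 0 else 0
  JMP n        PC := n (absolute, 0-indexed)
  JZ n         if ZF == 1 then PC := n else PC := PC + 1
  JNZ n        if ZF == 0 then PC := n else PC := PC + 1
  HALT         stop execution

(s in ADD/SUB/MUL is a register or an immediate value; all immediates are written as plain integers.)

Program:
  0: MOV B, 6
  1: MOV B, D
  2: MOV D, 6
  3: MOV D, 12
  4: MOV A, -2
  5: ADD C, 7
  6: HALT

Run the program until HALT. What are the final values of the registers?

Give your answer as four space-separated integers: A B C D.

Step 1: PC=0 exec 'MOV B, 6'. After: A=0 B=6 C=0 D=0 ZF=0 PC=1
Step 2: PC=1 exec 'MOV B, D'. After: A=0 B=0 C=0 D=0 ZF=0 PC=2
Step 3: PC=2 exec 'MOV D, 6'. After: A=0 B=0 C=0 D=6 ZF=0 PC=3
Step 4: PC=3 exec 'MOV D, 12'. After: A=0 B=0 C=0 D=12 ZF=0 PC=4
Step 5: PC=4 exec 'MOV A, -2'. After: A=-2 B=0 C=0 D=12 ZF=0 PC=5
Step 6: PC=5 exec 'ADD C, 7'. After: A=-2 B=0 C=7 D=12 ZF=0 PC=6
Step 7: PC=6 exec 'HALT'. After: A=-2 B=0 C=7 D=12 ZF=0 PC=6 HALTED

Answer: -2 0 7 12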